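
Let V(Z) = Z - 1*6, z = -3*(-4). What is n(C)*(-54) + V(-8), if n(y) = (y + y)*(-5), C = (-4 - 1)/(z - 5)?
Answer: -2798/7 ≈ -399.71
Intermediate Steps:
z = 12
V(Z) = -6 + Z (V(Z) = Z - 6 = -6 + Z)
C = -5/7 (C = (-4 - 1)/(12 - 5) = -5/7 ≈ -0.71429)
n(y) = -10*y (n(y) = (2*y)*(-5) = -10*y)
n(C)*(-54) + V(-8) = -10*(-5/7)*(-54) + (-6 - 8) = (50/7)*(-54) - 14 = -2700/7 - 14 = -2798/7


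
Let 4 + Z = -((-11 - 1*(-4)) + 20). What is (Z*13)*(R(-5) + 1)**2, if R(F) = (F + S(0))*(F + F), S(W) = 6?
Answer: -17901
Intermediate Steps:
R(F) = 2*F*(6 + F) (R(F) = (F + 6)*(F + F) = (6 + F)*(2*F) = 2*F*(6 + F))
Z = -17 (Z = -4 - ((-11 - 1*(-4)) + 20) = -4 - ((-11 + 4) + 20) = -4 - (-7 + 20) = -4 - 1*13 = -4 - 13 = -17)
(Z*13)*(R(-5) + 1)**2 = (-17*13)*(2*(-5)*(6 - 5) + 1)**2 = -221*(2*(-5)*1 + 1)**2 = -221*(-10 + 1)**2 = -221*(-9)**2 = -221*81 = -17901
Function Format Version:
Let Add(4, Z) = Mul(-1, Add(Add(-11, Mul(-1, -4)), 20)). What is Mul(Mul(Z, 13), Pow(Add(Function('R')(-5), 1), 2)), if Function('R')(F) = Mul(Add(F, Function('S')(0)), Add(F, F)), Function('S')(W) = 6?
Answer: -17901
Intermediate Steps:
Function('R')(F) = Mul(2, F, Add(6, F)) (Function('R')(F) = Mul(Add(F, 6), Add(F, F)) = Mul(Add(6, F), Mul(2, F)) = Mul(2, F, Add(6, F)))
Z = -17 (Z = Add(-4, Mul(-1, Add(Add(-11, Mul(-1, -4)), 20))) = Add(-4, Mul(-1, Add(Add(-11, 4), 20))) = Add(-4, Mul(-1, Add(-7, 20))) = Add(-4, Mul(-1, 13)) = Add(-4, -13) = -17)
Mul(Mul(Z, 13), Pow(Add(Function('R')(-5), 1), 2)) = Mul(Mul(-17, 13), Pow(Add(Mul(2, -5, Add(6, -5)), 1), 2)) = Mul(-221, Pow(Add(Mul(2, -5, 1), 1), 2)) = Mul(-221, Pow(Add(-10, 1), 2)) = Mul(-221, Pow(-9, 2)) = Mul(-221, 81) = -17901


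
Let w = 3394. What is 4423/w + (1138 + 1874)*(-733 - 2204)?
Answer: -30024147713/3394 ≈ -8.8462e+6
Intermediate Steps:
4423/w + (1138 + 1874)*(-733 - 2204) = 4423/3394 + (1138 + 1874)*(-733 - 2204) = 4423*(1/3394) + 3012*(-2937) = 4423/3394 - 8846244 = -30024147713/3394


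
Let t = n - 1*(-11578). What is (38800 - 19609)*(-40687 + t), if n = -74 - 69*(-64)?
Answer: -475303497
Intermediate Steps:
n = 4342 (n = -74 + 4416 = 4342)
t = 15920 (t = 4342 - 1*(-11578) = 4342 + 11578 = 15920)
(38800 - 19609)*(-40687 + t) = (38800 - 19609)*(-40687 + 15920) = 19191*(-24767) = -475303497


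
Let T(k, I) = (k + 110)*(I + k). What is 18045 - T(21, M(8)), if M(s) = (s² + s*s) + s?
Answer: -2522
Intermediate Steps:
M(s) = s + 2*s² (M(s) = (s² + s²) + s = 2*s² + s = s + 2*s²)
T(k, I) = (110 + k)*(I + k)
18045 - T(21, M(8)) = 18045 - (21² + 110*(8*(1 + 2*8)) + 110*21 + (8*(1 + 2*8))*21) = 18045 - (441 + 110*(8*(1 + 16)) + 2310 + (8*(1 + 16))*21) = 18045 - (441 + 110*(8*17) + 2310 + (8*17)*21) = 18045 - (441 + 110*136 + 2310 + 136*21) = 18045 - (441 + 14960 + 2310 + 2856) = 18045 - 1*20567 = 18045 - 20567 = -2522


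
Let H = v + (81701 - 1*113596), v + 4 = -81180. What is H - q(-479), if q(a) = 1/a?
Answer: -54164840/479 ≈ -1.1308e+5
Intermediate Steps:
v = -81184 (v = -4 - 81180 = -81184)
H = -113079 (H = -81184 + (81701 - 1*113596) = -81184 + (81701 - 113596) = -81184 - 31895 = -113079)
H - q(-479) = -113079 - 1/(-479) = -113079 - 1*(-1/479) = -113079 + 1/479 = -54164840/479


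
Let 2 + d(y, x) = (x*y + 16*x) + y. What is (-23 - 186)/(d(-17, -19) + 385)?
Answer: -19/35 ≈ -0.54286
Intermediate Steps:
d(y, x) = -2 + y + 16*x + x*y (d(y, x) = -2 + ((x*y + 16*x) + y) = -2 + ((16*x + x*y) + y) = -2 + (y + 16*x + x*y) = -2 + y + 16*x + x*y)
(-23 - 186)/(d(-17, -19) + 385) = (-23 - 186)/((-2 - 17 + 16*(-19) - 19*(-17)) + 385) = -209/((-2 - 17 - 304 + 323) + 385) = -209/(0 + 385) = -209/385 = -209*1/385 = -19/35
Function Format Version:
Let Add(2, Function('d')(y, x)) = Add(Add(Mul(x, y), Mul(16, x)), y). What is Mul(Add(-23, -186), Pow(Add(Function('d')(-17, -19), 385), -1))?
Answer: Rational(-19, 35) ≈ -0.54286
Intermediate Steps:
Function('d')(y, x) = Add(-2, y, Mul(16, x), Mul(x, y)) (Function('d')(y, x) = Add(-2, Add(Add(Mul(x, y), Mul(16, x)), y)) = Add(-2, Add(Add(Mul(16, x), Mul(x, y)), y)) = Add(-2, Add(y, Mul(16, x), Mul(x, y))) = Add(-2, y, Mul(16, x), Mul(x, y)))
Mul(Add(-23, -186), Pow(Add(Function('d')(-17, -19), 385), -1)) = Mul(Add(-23, -186), Pow(Add(Add(-2, -17, Mul(16, -19), Mul(-19, -17)), 385), -1)) = Mul(-209, Pow(Add(Add(-2, -17, -304, 323), 385), -1)) = Mul(-209, Pow(Add(0, 385), -1)) = Mul(-209, Pow(385, -1)) = Mul(-209, Rational(1, 385)) = Rational(-19, 35)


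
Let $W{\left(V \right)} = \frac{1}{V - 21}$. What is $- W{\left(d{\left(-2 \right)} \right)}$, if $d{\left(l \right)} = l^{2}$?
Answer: $\frac{1}{17} \approx 0.058824$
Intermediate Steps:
$W{\left(V \right)} = \frac{1}{-21 + V}$
$- W{\left(d{\left(-2 \right)} \right)} = - \frac{1}{-21 + \left(-2\right)^{2}} = - \frac{1}{-21 + 4} = - \frac{1}{-17} = \left(-1\right) \left(- \frac{1}{17}\right) = \frac{1}{17}$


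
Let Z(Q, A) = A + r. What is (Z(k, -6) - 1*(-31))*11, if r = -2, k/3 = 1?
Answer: 253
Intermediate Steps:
k = 3 (k = 3*1 = 3)
Z(Q, A) = -2 + A (Z(Q, A) = A - 2 = -2 + A)
(Z(k, -6) - 1*(-31))*11 = ((-2 - 6) - 1*(-31))*11 = (-8 + 31)*11 = 23*11 = 253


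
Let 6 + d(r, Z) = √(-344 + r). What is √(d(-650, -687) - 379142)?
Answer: √(-379148 + I*√994) ≈ 0.026 + 615.75*I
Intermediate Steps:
d(r, Z) = -6 + √(-344 + r)
√(d(-650, -687) - 379142) = √((-6 + √(-344 - 650)) - 379142) = √((-6 + √(-994)) - 379142) = √((-6 + I*√994) - 379142) = √(-379148 + I*√994)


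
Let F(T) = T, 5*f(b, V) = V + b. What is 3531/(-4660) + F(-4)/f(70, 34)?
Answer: -57553/60580 ≈ -0.95003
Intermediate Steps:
f(b, V) = V/5 + b/5 (f(b, V) = (V + b)/5 = V/5 + b/5)
3531/(-4660) + F(-4)/f(70, 34) = 3531/(-4660) - 4/((1/5)*34 + (1/5)*70) = 3531*(-1/4660) - 4/(34/5 + 14) = -3531/4660 - 4/104/5 = -3531/4660 - 4*5/104 = -3531/4660 - 5/26 = -57553/60580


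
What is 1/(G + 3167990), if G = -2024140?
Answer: 1/1143850 ≈ 8.7424e-7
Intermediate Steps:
1/(G + 3167990) = 1/(-2024140 + 3167990) = 1/1143850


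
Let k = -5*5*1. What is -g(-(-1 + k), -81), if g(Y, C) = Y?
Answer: -26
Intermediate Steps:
k = -25 (k = -25*1 = -25)
-g(-(-1 + k), -81) = -(-1)*(-1 - 25) = -(-1)*(-26) = -1*26 = -26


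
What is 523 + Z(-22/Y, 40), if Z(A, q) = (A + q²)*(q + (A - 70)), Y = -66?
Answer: -422582/9 ≈ -46954.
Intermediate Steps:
Z(A, q) = (A + q²)*(-70 + A + q) (Z(A, q) = (A + q²)*(q + (-70 + A)) = (A + q²)*(-70 + A + q))
523 + Z(-22/Y, 40) = 523 + ((-22/(-66))² + 40³ - (-1540)/(-66) - 70*40² - 22/(-66)*40 - 22/(-66)*40²) = 523 + ((-22*(-1/66))² + 64000 - (-1540)*(-1)/66 - 70*1600 - 22*(-1/66)*40 - 22*(-1/66)*1600) = 523 + ((⅓)² + 64000 - 70*⅓ - 112000 + (⅓)*40 + (⅓)*1600) = 523 + (⅑ + 64000 - 70/3 - 112000 + 40/3 + 1600/3) = 523 - 427289/9 = -422582/9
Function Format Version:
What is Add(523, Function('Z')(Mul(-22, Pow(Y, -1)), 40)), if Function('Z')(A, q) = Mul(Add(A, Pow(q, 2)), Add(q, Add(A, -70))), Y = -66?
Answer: Rational(-422582, 9) ≈ -46954.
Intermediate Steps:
Function('Z')(A, q) = Mul(Add(A, Pow(q, 2)), Add(-70, A, q)) (Function('Z')(A, q) = Mul(Add(A, Pow(q, 2)), Add(q, Add(-70, A))) = Mul(Add(A, Pow(q, 2)), Add(-70, A, q)))
Add(523, Function('Z')(Mul(-22, Pow(Y, -1)), 40)) = Add(523, Add(Pow(Mul(-22, Pow(-66, -1)), 2), Pow(40, 3), Mul(-70, Mul(-22, Pow(-66, -1))), Mul(-70, Pow(40, 2)), Mul(Mul(-22, Pow(-66, -1)), 40), Mul(Mul(-22, Pow(-66, -1)), Pow(40, 2)))) = Add(523, Add(Pow(Mul(-22, Rational(-1, 66)), 2), 64000, Mul(-70, Mul(-22, Rational(-1, 66))), Mul(-70, 1600), Mul(Mul(-22, Rational(-1, 66)), 40), Mul(Mul(-22, Rational(-1, 66)), 1600))) = Add(523, Add(Pow(Rational(1, 3), 2), 64000, Mul(-70, Rational(1, 3)), -112000, Mul(Rational(1, 3), 40), Mul(Rational(1, 3), 1600))) = Add(523, Add(Rational(1, 9), 64000, Rational(-70, 3), -112000, Rational(40, 3), Rational(1600, 3))) = Add(523, Rational(-427289, 9)) = Rational(-422582, 9)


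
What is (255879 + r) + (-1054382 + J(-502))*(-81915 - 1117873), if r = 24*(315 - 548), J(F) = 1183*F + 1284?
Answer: 1976007893919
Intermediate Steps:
J(F) = 1284 + 1183*F
r = -5592 (r = 24*(-233) = -5592)
(255879 + r) + (-1054382 + J(-502))*(-81915 - 1117873) = (255879 - 5592) + (-1054382 + (1284 + 1183*(-502)))*(-81915 - 1117873) = 250287 + (-1054382 + (1284 - 593866))*(-1199788) = 250287 + (-1054382 - 592582)*(-1199788) = 250287 - 1646964*(-1199788) = 250287 + 1976007643632 = 1976007893919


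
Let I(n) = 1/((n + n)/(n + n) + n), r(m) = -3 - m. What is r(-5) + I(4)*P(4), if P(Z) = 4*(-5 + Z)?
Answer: 6/5 ≈ 1.2000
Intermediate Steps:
P(Z) = -20 + 4*Z
I(n) = 1/(1 + n) (I(n) = 1/((2*n)/((2*n)) + n) = 1/((2*n)*(1/(2*n)) + n) = 1/(1 + n))
r(-5) + I(4)*P(4) = (-3 - 1*(-5)) + (-20 + 4*4)/(1 + 4) = (-3 + 5) + (-20 + 16)/5 = 2 + (⅕)*(-4) = 2 - ⅘ = 6/5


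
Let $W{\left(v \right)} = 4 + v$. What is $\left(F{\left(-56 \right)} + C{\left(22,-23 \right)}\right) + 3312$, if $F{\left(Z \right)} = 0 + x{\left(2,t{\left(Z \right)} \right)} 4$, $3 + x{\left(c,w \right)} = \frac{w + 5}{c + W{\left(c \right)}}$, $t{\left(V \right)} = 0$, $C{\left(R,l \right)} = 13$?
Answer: $\frac{6631}{2} \approx 3315.5$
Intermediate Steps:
$x{\left(c,w \right)} = -3 + \frac{5 + w}{4 + 2 c}$ ($x{\left(c,w \right)} = -3 + \frac{w + 5}{c + \left(4 + c\right)} = -3 + \frac{5 + w}{4 + 2 c}$)
$F{\left(Z \right)} = - \frac{19}{2}$ ($F{\left(Z \right)} = 0 + \frac{-7 + 0 - 12}{2 \left(2 + 2\right)} 4 = 0 + \frac{-7 + 0 - 12}{2 \cdot 4} \cdot 4 = 0 + \frac{1}{2} \cdot \frac{1}{4} \left(-19\right) 4 = 0 - \frac{19}{2} = - \frac{19}{2}$)
$\left(F{\left(-56 \right)} + C{\left(22,-23 \right)}\right) + 3312 = \left(- \frac{19}{2} + 13\right) + 3312 = \frac{7}{2} + 3312 = \frac{6631}{2}$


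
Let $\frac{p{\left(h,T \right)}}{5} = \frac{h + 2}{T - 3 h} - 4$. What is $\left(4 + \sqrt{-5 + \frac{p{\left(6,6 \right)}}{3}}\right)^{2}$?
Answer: $\frac{\left(12 + i \sqrt{115}\right)^{2}}{9} \approx 3.2222 + 28.597 i$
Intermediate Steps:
$p{\left(h,T \right)} = -20 + \frac{5 \left(2 + h\right)}{T - 3 h}$ ($p{\left(h,T \right)} = 5 \left(\frac{h + 2}{T - 3 h} - 4\right) = 5 \left(\frac{2 + h}{T - 3 h} - 4\right) = 5 \left(-4 + \frac{2 + h}{T - 3 h}\right) = -20 + \frac{5 \left(2 + h\right)}{T - 3 h}$)
$\left(4 + \sqrt{-5 + \frac{p{\left(6,6 \right)}}{3}}\right)^{2} = \left(4 + \sqrt{-5 + \frac{5 \frac{1}{6 - 18} \left(2 - 24 + 13 \cdot 6\right)}{3}}\right)^{2} = \left(4 + \sqrt{-5 + \frac{5 \left(2 - 24 + 78\right)}{6 - 18} \cdot \frac{1}{3}}\right)^{2} = \left(4 + \sqrt{-5 + 5 \frac{1}{-12} \cdot 56 \cdot \frac{1}{3}}\right)^{2} = \left(4 + \sqrt{-5 + 5 \left(- \frac{1}{12}\right) 56 \cdot \frac{1}{3}}\right)^{2} = \left(4 + \sqrt{-5 - \frac{70}{9}}\right)^{2} = \left(4 + \sqrt{- \frac{115}{9}}\right)^{2} = \left(4 + \frac{i \sqrt{115}}{3}\right)^{2}$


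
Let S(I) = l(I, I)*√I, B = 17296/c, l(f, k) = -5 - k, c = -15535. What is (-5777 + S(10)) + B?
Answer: -89762991/15535 - 15*√10 ≈ -5825.5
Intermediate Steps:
B = -17296/15535 (B = 17296/(-15535) = 17296*(-1/15535) = -17296/15535 ≈ -1.1134)
S(I) = √I*(-5 - I) (S(I) = (-5 - I)*√I = √I*(-5 - I))
(-5777 + S(10)) + B = (-5777 + √10*(-5 - 1*10)) - 17296/15535 = (-5777 + √10*(-5 - 10)) - 17296/15535 = (-5777 + √10*(-15)) - 17296/15535 = (-5777 - 15*√10) - 17296/15535 = -89762991/15535 - 15*√10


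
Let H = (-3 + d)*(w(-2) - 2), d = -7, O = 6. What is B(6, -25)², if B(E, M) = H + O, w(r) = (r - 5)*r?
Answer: 12996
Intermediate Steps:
w(r) = r*(-5 + r) (w(r) = (-5 + r)*r = r*(-5 + r))
H = -120 (H = (-3 - 7)*(-2*(-5 - 2) - 2) = -10*(-2*(-7) - 2) = -10*(14 - 2) = -10*12 = -120)
B(E, M) = -114 (B(E, M) = -120 + 6 = -114)
B(6, -25)² = (-114)² = 12996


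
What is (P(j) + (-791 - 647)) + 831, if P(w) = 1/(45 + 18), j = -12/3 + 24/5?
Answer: -38240/63 ≈ -606.98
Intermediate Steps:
j = ⅘ (j = -12*⅓ + 24*(⅕) = -4 + 24/5 = ⅘ ≈ 0.80000)
P(w) = 1/63
(P(j) + (-791 - 647)) + 831 = (1/63 + (-791 - 647)) + 831 = (1/63 - 1438) + 831 = -90593/63 + 831 = -38240/63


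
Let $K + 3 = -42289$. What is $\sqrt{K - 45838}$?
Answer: $i \sqrt{88130} \approx 296.87 i$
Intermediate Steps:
$K = -42292$ ($K = -3 - 42289 = -42292$)
$\sqrt{K - 45838} = \sqrt{-42292 - 45838} = \sqrt{-88130} = i \sqrt{88130}$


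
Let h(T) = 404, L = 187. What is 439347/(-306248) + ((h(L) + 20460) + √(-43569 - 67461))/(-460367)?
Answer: -208650418621/140986473016 - I*√111030/460367 ≈ -1.4799 - 0.0007238*I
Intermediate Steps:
439347/(-306248) + ((h(L) + 20460) + √(-43569 - 67461))/(-460367) = 439347/(-306248) + ((404 + 20460) + √(-43569 - 67461))/(-460367) = 439347*(-1/306248) + (20864 + √(-111030))*(-1/460367) = -439347/306248 + (20864 + I*√111030)*(-1/460367) = -439347/306248 + (-20864/460367 - I*√111030/460367) = -208650418621/140986473016 - I*√111030/460367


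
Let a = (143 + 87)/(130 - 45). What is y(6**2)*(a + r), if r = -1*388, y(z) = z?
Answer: -235800/17 ≈ -13871.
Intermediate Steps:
a = 46/17 (a = 230/85 = 230*(1/85) = 46/17 ≈ 2.7059)
r = -388
y(6**2)*(a + r) = 6**2*(46/17 - 388) = 36*(-6550/17) = -235800/17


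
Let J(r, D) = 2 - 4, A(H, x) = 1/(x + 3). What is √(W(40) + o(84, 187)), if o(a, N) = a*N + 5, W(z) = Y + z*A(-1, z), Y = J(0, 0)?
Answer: √29051359/43 ≈ 125.35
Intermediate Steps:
A(H, x) = 1/(3 + x)
J(r, D) = -2
Y = -2
W(z) = -2 + z/(3 + z)
o(a, N) = 5 + N*a (o(a, N) = N*a + 5 = 5 + N*a)
√(W(40) + o(84, 187)) = √((-6 - 1*40)/(3 + 40) + (5 + 187*84)) = √((-6 - 40)/43 + (5 + 15708)) = √((1/43)*(-46) + 15713) = √(-46/43 + 15713) = √(675613/43) = √29051359/43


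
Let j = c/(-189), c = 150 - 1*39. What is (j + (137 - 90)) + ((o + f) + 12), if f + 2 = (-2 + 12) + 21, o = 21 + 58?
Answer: 10484/63 ≈ 166.41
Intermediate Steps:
c = 111 (c = 150 - 39 = 111)
o = 79
f = 29 (f = -2 + ((-2 + 12) + 21) = -2 + (10 + 21) = -2 + 31 = 29)
j = -37/63 (j = 111/(-189) = 111*(-1/189) = -37/63 ≈ -0.58730)
(j + (137 - 90)) + ((o + f) + 12) = (-37/63 + (137 - 90)) + ((79 + 29) + 12) = (-37/63 + 47) + (108 + 12) = 2924/63 + 120 = 10484/63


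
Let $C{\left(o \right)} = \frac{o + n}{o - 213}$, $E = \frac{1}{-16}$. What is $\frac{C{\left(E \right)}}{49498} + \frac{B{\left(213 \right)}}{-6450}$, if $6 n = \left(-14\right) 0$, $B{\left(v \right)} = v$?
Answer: $- \frac{2995111068}{90697041575} \approx -0.033023$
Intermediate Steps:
$n = 0$ ($n = \frac{\left(-14\right) 0}{6} = \frac{1}{6} \cdot 0 = 0$)
$E = - \frac{1}{16} \approx -0.0625$
$C{\left(o \right)} = \frac{o}{-213 + o}$ ($C{\left(o \right)} = \frac{o + 0}{o - 213} = \frac{o}{-213 + o}$)
$\frac{C{\left(E \right)}}{49498} + \frac{B{\left(213 \right)}}{-6450} = \frac{\left(- \frac{1}{16}\right) \frac{1}{-213 - \frac{1}{16}}}{49498} + \frac{213}{-6450} = - \frac{1}{16 \left(- \frac{3409}{16}\right)} \frac{1}{49498} + 213 \left(- \frac{1}{6450}\right) = \left(- \frac{1}{16}\right) \left(- \frac{16}{3409}\right) \frac{1}{49498} - \frac{71}{2150} = \frac{1}{3409} \cdot \frac{1}{49498} - \frac{71}{2150} = \frac{1}{168738682} - \frac{71}{2150} = - \frac{2995111068}{90697041575}$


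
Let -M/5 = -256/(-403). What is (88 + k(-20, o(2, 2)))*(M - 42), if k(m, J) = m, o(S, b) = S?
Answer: -1238008/403 ≈ -3072.0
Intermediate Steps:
M = -1280/403 (M = -(-1280)/(-403) = -(-1280)*(-1)/403 = -5*256/403 = -1280/403 ≈ -3.1762)
(88 + k(-20, o(2, 2)))*(M - 42) = (88 - 20)*(-1280/403 - 42) = 68*(-18206/403) = -1238008/403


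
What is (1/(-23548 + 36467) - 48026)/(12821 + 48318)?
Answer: -47726761/60758057 ≈ -0.78552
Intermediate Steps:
(1/(-23548 + 36467) - 48026)/(12821 + 48318) = (1/12919 - 48026)/61139 = (1/12919 - 48026)*(1/61139) = -620447893/12919*1/61139 = -47726761/60758057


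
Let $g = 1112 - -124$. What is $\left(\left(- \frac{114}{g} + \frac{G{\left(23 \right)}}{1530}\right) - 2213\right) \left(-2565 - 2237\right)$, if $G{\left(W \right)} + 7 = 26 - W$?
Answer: $\frac{837376642417}{78795} \approx 1.0627 \cdot 10^{7}$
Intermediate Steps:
$G{\left(W \right)} = 19 - W$ ($G{\left(W \right)} = -7 - \left(-26 + W\right) = 19 - W$)
$g = 1236$ ($g = 1112 + 124 = 1236$)
$\left(\left(- \frac{114}{g} + \frac{G{\left(23 \right)}}{1530}\right) - 2213\right) \left(-2565 - 2237\right) = \left(\left(- \frac{114}{1236} + \frac{19 - 23}{1530}\right) - 2213\right) \left(-2565 - 2237\right) = \left(\left(\left(-114\right) \frac{1}{1236} + \left(19 - 23\right) \frac{1}{1530}\right) - 2213\right) \left(-4802\right) = \left(\left(- \frac{19}{206} - \frac{2}{765}\right) - 2213\right) \left(-4802\right) = \left(- \frac{14947}{157590} - 2213\right) \left(-4802\right) = \left(- \frac{348761617}{157590}\right) \left(-4802\right) = \frac{837376642417}{78795}$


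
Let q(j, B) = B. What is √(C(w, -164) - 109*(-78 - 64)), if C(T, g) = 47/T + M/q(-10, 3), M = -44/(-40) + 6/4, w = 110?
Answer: √1685695110/330 ≈ 124.42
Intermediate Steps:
M = 13/5 (M = -44*(-1/40) + 6*(¼) = 11/10 + 3/2 = 13/5 ≈ 2.6000)
C(T, g) = 13/15 + 47/T (C(T, g) = 47/T + (13/5)/3 = 47/T + (13/5)*(⅓) = 47/T + 13/15 = 13/15 + 47/T)
√(C(w, -164) - 109*(-78 - 64)) = √((13/15 + 47/110) - 109*(-78 - 64)) = √((13/15 + 47*(1/110)) - 109*(-142)) = √((13/15 + 47/110) + 15478) = √(427/330 + 15478) = √(5108167/330) = √1685695110/330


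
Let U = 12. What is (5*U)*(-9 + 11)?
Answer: 120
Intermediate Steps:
(5*U)*(-9 + 11) = (5*12)*(-9 + 11) = 60*2 = 120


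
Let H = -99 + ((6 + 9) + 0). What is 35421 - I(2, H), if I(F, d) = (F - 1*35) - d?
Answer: 35370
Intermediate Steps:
H = -84 (H = -99 + (15 + 0) = -99 + 15 = -84)
I(F, d) = -35 + F - d (I(F, d) = (F - 35) - d = (-35 + F) - d = -35 + F - d)
35421 - I(2, H) = 35421 - (-35 + 2 - 1*(-84)) = 35421 - (-35 + 2 + 84) = 35421 - 1*51 = 35421 - 51 = 35370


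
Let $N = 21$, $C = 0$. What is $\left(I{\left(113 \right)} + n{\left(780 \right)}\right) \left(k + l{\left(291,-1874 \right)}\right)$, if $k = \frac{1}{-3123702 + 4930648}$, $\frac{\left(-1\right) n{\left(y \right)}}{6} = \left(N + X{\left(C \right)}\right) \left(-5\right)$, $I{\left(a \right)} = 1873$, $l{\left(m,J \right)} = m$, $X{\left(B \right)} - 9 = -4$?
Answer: $\frac{1395003874411}{1806946} \approx 7.7202 \cdot 10^{5}$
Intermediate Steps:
$X{\left(B \right)} = 5$ ($X{\left(B \right)} = 9 - 4 = 5$)
$n{\left(y \right)} = 780$ ($n{\left(y \right)} = - 6 \left(21 + 5\right) \left(-5\right) = - 6 \cdot 26 \left(-5\right) = \left(-6\right) \left(-130\right) = 780$)
$k = \frac{1}{1806946} \approx 5.5342 \cdot 10^{-7}$
$\left(I{\left(113 \right)} + n{\left(780 \right)}\right) \left(k + l{\left(291,-1874 \right)}\right) = \left(1873 + 780\right) \left(\frac{1}{1806946} + 291\right) = 2653 \cdot \frac{525821287}{1806946} = \frac{1395003874411}{1806946}$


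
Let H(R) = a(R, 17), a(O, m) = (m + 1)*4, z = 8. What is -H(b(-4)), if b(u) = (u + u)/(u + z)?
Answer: -72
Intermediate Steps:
b(u) = 2*u/(8 + u) (b(u) = (u + u)/(u + 8) = (2*u)/(8 + u) = 2*u/(8 + u))
a(O, m) = 4 + 4*m (a(O, m) = (1 + m)*4 = 4 + 4*m)
H(R) = 72 (H(R) = 4 + 4*17 = 4 + 68 = 72)
-H(b(-4)) = -1*72 = -72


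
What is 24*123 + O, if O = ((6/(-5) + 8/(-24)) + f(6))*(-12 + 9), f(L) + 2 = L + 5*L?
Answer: 14273/5 ≈ 2854.6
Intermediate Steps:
f(L) = -2 + 6*L (f(L) = -2 + (L + 5*L) = -2 + 6*L)
O = -487/5 (O = ((6/(-5) + 8/(-24)) + (-2 + 6*6))*(-12 + 9) = ((6*(-1/5) + 8*(-1/24)) + (-2 + 36))*(-3) = ((-6/5 - 1/3) + 34)*(-3) = (-23/15 + 34)*(-3) = (487/15)*(-3) = -487/5 ≈ -97.400)
24*123 + O = 24*123 - 487/5 = 2952 - 487/5 = 14273/5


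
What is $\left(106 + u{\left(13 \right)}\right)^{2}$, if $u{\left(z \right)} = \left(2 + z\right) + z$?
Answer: $17956$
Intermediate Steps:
$u{\left(z \right)} = 2 + 2 z$
$\left(106 + u{\left(13 \right)}\right)^{2} = \left(106 + \left(2 + 2 \cdot 13\right)\right)^{2} = \left(106 + \left(2 + 26\right)\right)^{2} = \left(106 + 28\right)^{2} = 134^{2} = 17956$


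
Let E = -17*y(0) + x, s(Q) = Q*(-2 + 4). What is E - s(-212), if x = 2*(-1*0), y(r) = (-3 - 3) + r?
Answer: 526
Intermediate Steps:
y(r) = -6 + r
s(Q) = 2*Q (s(Q) = Q*2 = 2*Q)
x = 0 (x = 2*0 = 0)
E = 102 (E = -17*(-6 + 0) + 0 = -17*(-6) + 0 = 102 + 0 = 102)
E - s(-212) = 102 - 2*(-212) = 102 - 1*(-424) = 102 + 424 = 526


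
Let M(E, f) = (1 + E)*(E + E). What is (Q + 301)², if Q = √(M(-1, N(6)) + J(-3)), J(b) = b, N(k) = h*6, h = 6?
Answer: (301 + I*√3)² ≈ 90598.0 + 1043.0*I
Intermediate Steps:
N(k) = 36 (N(k) = 6*6 = 36)
M(E, f) = 2*E*(1 + E) (M(E, f) = (1 + E)*(2*E) = 2*E*(1 + E))
Q = I*√3 (Q = √(2*(-1)*(1 - 1) - 3) = √(2*(-1)*0 - 3) = √(0 - 3) = √(-3) = I*√3 ≈ 1.732*I)
(Q + 301)² = (I*√3 + 301)² = (301 + I*√3)²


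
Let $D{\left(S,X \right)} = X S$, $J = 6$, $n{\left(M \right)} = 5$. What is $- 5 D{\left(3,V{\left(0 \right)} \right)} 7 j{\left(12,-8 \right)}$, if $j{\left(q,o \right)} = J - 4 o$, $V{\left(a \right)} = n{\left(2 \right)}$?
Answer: $-19950$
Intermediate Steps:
$V{\left(a \right)} = 5$
$j{\left(q,o \right)} = 6 - 4 o$
$D{\left(S,X \right)} = S X$
$- 5 D{\left(3,V{\left(0 \right)} \right)} 7 j{\left(12,-8 \right)} = - 5 \cdot 3 \cdot 5 \cdot 7 \left(6 - -32\right) = \left(-5\right) 15 \cdot 7 \left(6 + 32\right) = \left(-75\right) 7 \cdot 38 = \left(-525\right) 38 = -19950$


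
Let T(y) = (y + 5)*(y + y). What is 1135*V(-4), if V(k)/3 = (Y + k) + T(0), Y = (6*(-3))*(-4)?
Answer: 231540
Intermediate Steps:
T(y) = 2*y*(5 + y) (T(y) = (5 + y)*(2*y) = 2*y*(5 + y))
Y = 72 (Y = -18*(-4) = 72)
V(k) = 216 + 3*k (V(k) = 3*((72 + k) + 2*0*(5 + 0)) = 3*((72 + k) + 2*0*5) = 3*((72 + k) + 0) = 3*(72 + k) = 216 + 3*k)
1135*V(-4) = 1135*(216 + 3*(-4)) = 1135*(216 - 12) = 1135*204 = 231540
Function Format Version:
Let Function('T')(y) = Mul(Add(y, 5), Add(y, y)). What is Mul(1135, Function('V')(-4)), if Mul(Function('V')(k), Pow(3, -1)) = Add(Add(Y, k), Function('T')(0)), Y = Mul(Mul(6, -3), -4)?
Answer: 231540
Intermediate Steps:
Function('T')(y) = Mul(2, y, Add(5, y)) (Function('T')(y) = Mul(Add(5, y), Mul(2, y)) = Mul(2, y, Add(5, y)))
Y = 72 (Y = Mul(-18, -4) = 72)
Function('V')(k) = Add(216, Mul(3, k)) (Function('V')(k) = Mul(3, Add(Add(72, k), Mul(2, 0, Add(5, 0)))) = Mul(3, Add(Add(72, k), Mul(2, 0, 5))) = Mul(3, Add(Add(72, k), 0)) = Mul(3, Add(72, k)) = Add(216, Mul(3, k)))
Mul(1135, Function('V')(-4)) = Mul(1135, Add(216, Mul(3, -4))) = Mul(1135, Add(216, -12)) = Mul(1135, 204) = 231540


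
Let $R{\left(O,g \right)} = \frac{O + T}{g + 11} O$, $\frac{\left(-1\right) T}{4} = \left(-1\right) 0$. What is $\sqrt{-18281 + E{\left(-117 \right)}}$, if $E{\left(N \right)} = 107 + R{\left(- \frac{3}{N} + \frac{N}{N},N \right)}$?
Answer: $\frac{19 i \sqrt{215092126}}{2067} \approx 134.81 i$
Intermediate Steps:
$T = 0$ ($T = - 4 \left(\left(-1\right) 0\right) = \left(-4\right) 0 = 0$)
$R{\left(O,g \right)} = \frac{O^{2}}{11 + g}$ ($R{\left(O,g \right)} = \frac{O + 0}{g + 11} O = \frac{O}{11 + g} O = \frac{O^{2}}{11 + g}$)
$E{\left(N \right)} = 107 + \frac{\left(1 - \frac{3}{N}\right)^{2}}{11 + N}$ ($E{\left(N \right)} = 107 + \frac{\left(- \frac{3}{N} + \frac{N}{N}\right)^{2}}{11 + N} = 107 + \frac{\left(- \frac{3}{N} + 1\right)^{2}}{11 + N} = 107 + \frac{\left(1 - \frac{3}{N}\right)^{2}}{11 + N}$)
$\sqrt{-18281 + E{\left(-117 \right)}} = \sqrt{-18281 + \frac{\left(-3 - 117\right)^{2} + 107 \left(-117\right)^{2} \left(11 - 117\right)}{13689 \left(11 - 117\right)}} = \sqrt{-18281 + \frac{\left(-120\right)^{2} + 107 \cdot 13689 \left(-106\right)}{13689 \left(-106\right)}} = \sqrt{-18281 + \frac{1}{13689} \left(- \frac{1}{106}\right) \left(14400 - 155260638\right)} = \sqrt{-18281 + \frac{1}{13689} \left(- \frac{1}{106}\right) \left(-155246238\right)} = \sqrt{-18281 + \frac{8624791}{80613}} = \sqrt{- \frac{1465061462}{80613}} = \frac{19 i \sqrt{215092126}}{2067}$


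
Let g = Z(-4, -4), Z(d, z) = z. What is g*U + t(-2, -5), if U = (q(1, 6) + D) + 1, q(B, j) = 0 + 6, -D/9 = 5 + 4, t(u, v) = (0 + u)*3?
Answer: 290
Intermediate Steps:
t(u, v) = 3*u (t(u, v) = u*3 = 3*u)
D = -81 (D = -9*(5 + 4) = -9*9 = -81)
q(B, j) = 6
g = -4
U = -74 (U = (6 - 81) + 1 = -75 + 1 = -74)
g*U + t(-2, -5) = -4*(-74) + 3*(-2) = 296 - 6 = 290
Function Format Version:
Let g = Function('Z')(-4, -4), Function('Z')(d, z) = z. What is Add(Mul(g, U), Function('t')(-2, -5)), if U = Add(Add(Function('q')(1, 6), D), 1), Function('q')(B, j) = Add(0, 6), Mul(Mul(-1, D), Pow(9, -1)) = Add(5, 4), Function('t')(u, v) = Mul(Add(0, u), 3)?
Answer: 290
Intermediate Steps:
Function('t')(u, v) = Mul(3, u) (Function('t')(u, v) = Mul(u, 3) = Mul(3, u))
D = -81 (D = Mul(-9, Add(5, 4)) = Mul(-9, 9) = -81)
Function('q')(B, j) = 6
g = -4
U = -74 (U = Add(Add(6, -81), 1) = Add(-75, 1) = -74)
Add(Mul(g, U), Function('t')(-2, -5)) = Add(Mul(-4, -74), Mul(3, -2)) = Add(296, -6) = 290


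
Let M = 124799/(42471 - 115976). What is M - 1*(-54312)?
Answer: 3992078761/73505 ≈ 54310.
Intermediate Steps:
M = -124799/73505 (M = 124799/(-73505) = 124799*(-1/73505) = -124799/73505 ≈ -1.6978)
M - 1*(-54312) = -124799/73505 - 1*(-54312) = -124799/73505 + 54312 = 3992078761/73505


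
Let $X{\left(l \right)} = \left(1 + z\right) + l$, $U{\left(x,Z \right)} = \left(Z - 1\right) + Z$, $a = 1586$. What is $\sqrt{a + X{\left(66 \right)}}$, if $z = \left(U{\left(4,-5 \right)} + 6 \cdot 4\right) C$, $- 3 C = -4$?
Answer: $\frac{\sqrt{15033}}{3} \approx 40.87$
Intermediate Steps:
$C = \frac{4}{3}$ ($C = \left(- \frac{1}{3}\right) \left(-4\right) = \frac{4}{3} \approx 1.3333$)
$U{\left(x,Z \right)} = -1 + 2 Z$ ($U{\left(x,Z \right)} = \left(-1 + Z\right) + Z = -1 + 2 Z$)
$z = \frac{52}{3}$ ($z = \left(\left(-1 + 2 \left(-5\right)\right) + 6 \cdot 4\right) \frac{4}{3} = \left(\left(-1 - 10\right) + 24\right) \frac{4}{3} = \left(-11 + 24\right) \frac{4}{3} = 13 \cdot \frac{4}{3} = \frac{52}{3} \approx 17.333$)
$X{\left(l \right)} = \frac{55}{3} + l$ ($X{\left(l \right)} = \left(1 + \frac{52}{3}\right) + l = \frac{55}{3} + l$)
$\sqrt{a + X{\left(66 \right)}} = \sqrt{1586 + \left(\frac{55}{3} + 66\right)} = \sqrt{1586 + \frac{253}{3}} = \sqrt{\frac{5011}{3}} = \frac{\sqrt{15033}}{3}$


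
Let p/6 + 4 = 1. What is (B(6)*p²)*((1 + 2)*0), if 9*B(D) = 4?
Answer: 0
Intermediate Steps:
p = -18 (p = -24 + 6*1 = -24 + 6 = -18)
B(D) = 4/9 (B(D) = (⅑)*4 = 4/9)
(B(6)*p²)*((1 + 2)*0) = ((4/9)*(-18)²)*((1 + 2)*0) = ((4/9)*324)*(3*0) = 144*0 = 0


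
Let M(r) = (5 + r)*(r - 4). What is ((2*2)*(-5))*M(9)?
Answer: -1400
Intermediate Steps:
M(r) = (-4 + r)*(5 + r) (M(r) = (5 + r)*(-4 + r) = (-4 + r)*(5 + r))
((2*2)*(-5))*M(9) = ((2*2)*(-5))*(-20 + 9 + 9²) = (4*(-5))*(-20 + 9 + 81) = -20*70 = -1400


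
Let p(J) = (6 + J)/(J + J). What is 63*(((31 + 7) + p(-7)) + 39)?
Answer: 9711/2 ≈ 4855.5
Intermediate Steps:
p(J) = (6 + J)/(2*J) (p(J) = (6 + J)/((2*J)) = (6 + J)*(1/(2*J)) = (6 + J)/(2*J))
63*(((31 + 7) + p(-7)) + 39) = 63*(((31 + 7) + (½)*(6 - 7)/(-7)) + 39) = 63*((38 + (½)*(-⅐)*(-1)) + 39) = 63*((38 + 1/14) + 39) = 63*(533/14 + 39) = 63*(1079/14) = 9711/2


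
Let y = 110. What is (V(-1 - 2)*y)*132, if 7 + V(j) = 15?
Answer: 116160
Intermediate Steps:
V(j) = 8 (V(j) = -7 + 15 = 8)
(V(-1 - 2)*y)*132 = (8*110)*132 = 880*132 = 116160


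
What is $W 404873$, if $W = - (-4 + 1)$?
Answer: $1214619$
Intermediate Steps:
$W = 3$ ($W = \left(-1\right) \left(-3\right) = 3$)
$W 404873 = 3 \cdot 404873 = 1214619$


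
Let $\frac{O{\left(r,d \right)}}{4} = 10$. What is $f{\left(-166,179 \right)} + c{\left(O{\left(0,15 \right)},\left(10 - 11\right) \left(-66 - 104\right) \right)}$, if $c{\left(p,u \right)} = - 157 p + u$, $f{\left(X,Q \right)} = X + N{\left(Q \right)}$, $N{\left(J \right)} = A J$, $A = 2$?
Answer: $-5918$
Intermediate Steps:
$O{\left(r,d \right)} = 40$ ($O{\left(r,d \right)} = 4 \cdot 10 = 40$)
$N{\left(J \right)} = 2 J$
$f{\left(X,Q \right)} = X + 2 Q$
$c{\left(p,u \right)} = u - 157 p$
$f{\left(-166,179 \right)} + c{\left(O{\left(0,15 \right)},\left(10 - 11\right) \left(-66 - 104\right) \right)} = \left(-166 + 2 \cdot 179\right) - \left(6280 - \left(10 - 11\right) \left(-66 - 104\right)\right) = \left(-166 + 358\right) - 6110 = 192 + \left(170 - 6280\right) = 192 - 6110 = -5918$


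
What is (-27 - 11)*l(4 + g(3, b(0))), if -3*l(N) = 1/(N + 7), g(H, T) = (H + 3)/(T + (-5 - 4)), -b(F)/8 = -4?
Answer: 874/777 ≈ 1.1248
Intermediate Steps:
b(F) = 32 (b(F) = -8*(-4) = 32)
g(H, T) = (3 + H)/(-9 + T) (g(H, T) = (3 + H)/(T - 9) = (3 + H)/(-9 + T))
l(N) = -1/(3*(7 + N)) (l(N) = -1/(3*(N + 7)) = -1/(3*(7 + N)))
(-27 - 11)*l(4 + g(3, b(0))) = (-27 - 11)*(-1/(21 + 3*(4 + (3 + 3)/(-9 + 32)))) = -(-38)/(21 + 3*(4 + 6/23)) = -(-38)/(21 + 3*(98/23)) = -(-38)/(21 + 294/23) = -(-38)/777/23 = -(-38)*23/777 = -38*(-23/777) = 874/777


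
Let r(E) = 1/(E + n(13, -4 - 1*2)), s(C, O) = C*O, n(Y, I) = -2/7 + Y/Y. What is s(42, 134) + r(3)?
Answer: 146335/26 ≈ 5628.3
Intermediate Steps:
n(Y, I) = 5/7 (n(Y, I) = -2*⅐ + 1 = -2/7 + 1 = 5/7)
r(E) = 1/(5/7 + E) (r(E) = 1/(E + 5/7) = 1/(5/7 + E))
s(42, 134) + r(3) = 42*134 + 7/(5 + 7*3) = 5628 + 7/(5 + 21) = 5628 + 7/26 = 146335/26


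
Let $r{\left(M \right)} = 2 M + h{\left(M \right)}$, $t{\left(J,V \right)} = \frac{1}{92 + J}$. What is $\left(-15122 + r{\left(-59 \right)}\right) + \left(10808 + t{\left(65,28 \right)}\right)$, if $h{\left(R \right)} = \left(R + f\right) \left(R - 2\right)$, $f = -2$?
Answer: $- \frac{111626}{157} \approx -710.99$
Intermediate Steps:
$h{\left(R \right)} = \left(-2 + R\right)^{2}$ ($h{\left(R \right)} = \left(R - 2\right) \left(R - 2\right) = \left(-2 + R\right) \left(-2 + R\right) = \left(-2 + R\right)^{2}$)
$r{\left(M \right)} = 4 + M^{2} - 2 M$ ($r{\left(M \right)} = 2 M + \left(4 + M^{2} - 4 M\right) = 4 + M^{2} - 2 M$)
$\left(-15122 + r{\left(-59 \right)}\right) + \left(10808 + t{\left(65,28 \right)}\right) = \left(-15122 + \left(4 + \left(-59\right)^{2} - -118\right)\right) + \left(10808 + \frac{1}{92 + 65}\right) = \left(-15122 + \left(4 + 3481 + 118\right)\right) + \left(10808 + \frac{1}{157}\right) = \left(-15122 + 3603\right) + \left(10808 + \frac{1}{157}\right) = -11519 + \frac{1696857}{157} = - \frac{111626}{157}$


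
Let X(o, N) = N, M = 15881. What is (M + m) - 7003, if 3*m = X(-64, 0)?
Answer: 8878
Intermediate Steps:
m = 0 (m = (⅓)*0 = 0)
(M + m) - 7003 = (15881 + 0) - 7003 = 15881 - 7003 = 8878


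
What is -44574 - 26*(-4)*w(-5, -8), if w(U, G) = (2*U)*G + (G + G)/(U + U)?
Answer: -180438/5 ≈ -36088.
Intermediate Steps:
w(U, G) = G/U + 2*G*U (w(U, G) = 2*G*U + (2*G)/((2*U)) = 2*G*U + (2*G)*(1/(2*U)) = 2*G*U + G/U = G/U + 2*G*U)
-44574 - 26*(-4)*w(-5, -8) = -44574 - 26*(-4)*(-8/(-5) + 2*(-8)*(-5)) = -44574 - (-104)*(-8*(-1/5) + 80) = -44574 - (-104)*(8/5 + 80) = -44574 - (-104)*408/5 = -44574 - 1*(-42432/5) = -44574 + 42432/5 = -180438/5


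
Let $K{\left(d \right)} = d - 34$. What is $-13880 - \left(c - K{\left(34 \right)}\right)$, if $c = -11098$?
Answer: $-2782$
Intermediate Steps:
$K{\left(d \right)} = -34 + d$
$-13880 - \left(c - K{\left(34 \right)}\right) = -13880 + \left(\left(-34 + 34\right) - -11098\right) = -13880 + \left(0 + 11098\right) = -13880 + 11098 = -2782$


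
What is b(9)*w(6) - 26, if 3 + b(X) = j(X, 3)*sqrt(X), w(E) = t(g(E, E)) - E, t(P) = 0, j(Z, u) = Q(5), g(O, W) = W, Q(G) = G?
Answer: -98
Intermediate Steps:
j(Z, u) = 5
w(E) = -E (w(E) = 0 - E = -E)
b(X) = -3 + 5*sqrt(X)
b(9)*w(6) - 26 = (-3 + 5*sqrt(9))*(-1*6) - 26 = (-3 + 5*3)*(-6) - 26 = (-3 + 15)*(-6) - 26 = 12*(-6) - 26 = -72 - 26 = -98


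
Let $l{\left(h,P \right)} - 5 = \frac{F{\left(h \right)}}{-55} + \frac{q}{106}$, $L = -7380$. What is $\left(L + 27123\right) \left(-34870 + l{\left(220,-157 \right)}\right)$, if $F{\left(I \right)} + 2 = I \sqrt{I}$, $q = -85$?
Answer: $- \frac{4013108534859}{5830} - 157944 \sqrt{55} \approx -6.8953 \cdot 10^{8}$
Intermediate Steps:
$F{\left(I \right)} = -2 + I^{\frac{3}{2}}$ ($F{\left(I \right)} = -2 + I \sqrt{I} = -2 + I^{\frac{3}{2}}$)
$l{\left(h,P \right)} = \frac{24687}{5830} - \frac{h^{\frac{3}{2}}}{55}$ ($l{\left(h,P \right)} = 5 + \left(\frac{-2 + h^{\frac{3}{2}}}{-55} - \frac{85}{106}\right) = 5 + \left(\left(-2 + h^{\frac{3}{2}}\right) \left(- \frac{1}{55}\right) - \frac{85}{106}\right) = 5 - \left(\frac{4463}{5830} + \frac{h^{\frac{3}{2}}}{55}\right) = \frac{24687}{5830} - \frac{h^{\frac{3}{2}}}{55}$)
$\left(L + 27123\right) \left(-34870 + l{\left(220,-157 \right)}\right) = \left(-7380 + 27123\right) \left(-34870 + \left(\frac{24687}{5830} - \frac{220^{\frac{3}{2}}}{55}\right)\right) = 19743 \left(-34870 + \left(\frac{24687}{5830} - \frac{440 \sqrt{55}}{55}\right)\right) = 19743 \left(-34870 + \left(\frac{24687}{5830} - 8 \sqrt{55}\right)\right) = 19743 \left(- \frac{203267413}{5830} - 8 \sqrt{55}\right) = - \frac{4013108534859}{5830} - 157944 \sqrt{55}$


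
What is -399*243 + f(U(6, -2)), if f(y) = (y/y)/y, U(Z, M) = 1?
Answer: -96956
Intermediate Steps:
f(y) = 1/y
-399*243 + f(U(6, -2)) = -399*243 + 1/1 = -96957 + 1 = -96956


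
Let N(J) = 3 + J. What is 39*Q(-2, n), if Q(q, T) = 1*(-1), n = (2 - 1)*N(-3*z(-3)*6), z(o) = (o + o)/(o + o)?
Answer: -39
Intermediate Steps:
z(o) = 1 (z(o) = (2*o)/((2*o)) = (2*o)*(1/(2*o)) = 1)
n = -15 (n = (2 - 1)*(3 - 3*1*6) = 1*(3 - 3*6) = 1*(3 - 18) = 1*(-15) = -15)
Q(q, T) = -1
39*Q(-2, n) = 39*(-1) = -39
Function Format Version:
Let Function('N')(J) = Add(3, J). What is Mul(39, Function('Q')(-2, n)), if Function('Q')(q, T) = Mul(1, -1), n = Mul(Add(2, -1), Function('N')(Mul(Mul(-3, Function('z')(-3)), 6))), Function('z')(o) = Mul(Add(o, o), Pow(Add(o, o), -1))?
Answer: -39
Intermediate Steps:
Function('z')(o) = 1 (Function('z')(o) = Mul(Mul(2, o), Pow(Mul(2, o), -1)) = Mul(Mul(2, o), Mul(Rational(1, 2), Pow(o, -1))) = 1)
n = -15 (n = Mul(Add(2, -1), Add(3, Mul(Mul(-3, 1), 6))) = Mul(1, Add(3, Mul(-3, 6))) = Mul(1, Add(3, -18)) = Mul(1, -15) = -15)
Function('Q')(q, T) = -1
Mul(39, Function('Q')(-2, n)) = Mul(39, -1) = -39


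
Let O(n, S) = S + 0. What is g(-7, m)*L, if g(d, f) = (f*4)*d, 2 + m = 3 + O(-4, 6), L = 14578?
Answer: -2857288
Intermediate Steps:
O(n, S) = S
m = 7 (m = -2 + (3 + 6) = -2 + 9 = 7)
g(d, f) = 4*d*f (g(d, f) = (4*f)*d = 4*d*f)
g(-7, m)*L = (4*(-7)*7)*14578 = -196*14578 = -2857288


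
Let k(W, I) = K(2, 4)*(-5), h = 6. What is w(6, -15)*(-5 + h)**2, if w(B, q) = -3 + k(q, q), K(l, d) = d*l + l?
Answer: -53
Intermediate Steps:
K(l, d) = l + d*l
k(W, I) = -50 (k(W, I) = (2*(1 + 4))*(-5) = (2*5)*(-5) = 10*(-5) = -50)
w(B, q) = -53 (w(B, q) = -3 - 50 = -53)
w(6, -15)*(-5 + h)**2 = -53*(-5 + 6)**2 = -53*1**2 = -53*1 = -53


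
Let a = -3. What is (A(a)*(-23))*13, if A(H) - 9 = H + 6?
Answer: -3588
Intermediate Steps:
A(H) = 15 + H (A(H) = 9 + (H + 6) = 9 + (6 + H) = 15 + H)
(A(a)*(-23))*13 = ((15 - 3)*(-23))*13 = (12*(-23))*13 = -276*13 = -3588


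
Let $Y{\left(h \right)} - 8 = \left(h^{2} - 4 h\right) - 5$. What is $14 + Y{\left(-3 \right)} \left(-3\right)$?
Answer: $-58$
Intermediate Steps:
$Y{\left(h \right)} = 3 + h^{2} - 4 h$ ($Y{\left(h \right)} = 8 - \left(5 - h^{2} + 4 h\right) = 3 + h^{2} - 4 h$)
$14 + Y{\left(-3 \right)} \left(-3\right) = 14 + \left(3 + \left(-3\right)^{2} - -12\right) \left(-3\right) = 14 + \left(3 + 9 + 12\right) \left(-3\right) = 14 + 24 \left(-3\right) = 14 - 72 = -58$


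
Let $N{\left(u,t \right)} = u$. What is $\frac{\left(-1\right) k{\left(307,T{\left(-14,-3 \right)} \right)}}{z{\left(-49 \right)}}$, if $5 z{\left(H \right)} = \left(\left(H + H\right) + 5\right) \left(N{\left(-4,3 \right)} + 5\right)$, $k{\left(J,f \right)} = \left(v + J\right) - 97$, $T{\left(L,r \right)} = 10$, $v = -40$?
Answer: $\frac{850}{93} \approx 9.1398$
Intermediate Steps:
$k{\left(J,f \right)} = -137 + J$ ($k{\left(J,f \right)} = \left(-40 + J\right) - 97 = -137 + J$)
$z{\left(H \right)} = 1 + \frac{2 H}{5}$ ($z{\left(H \right)} = \frac{\left(\left(H + H\right) + 5\right) \left(-4 + 5\right)}{5} = \frac{\left(2 H + 5\right) 1}{5} = \frac{\left(5 + 2 H\right) 1}{5} = \frac{5 + 2 H}{5} = 1 + \frac{2 H}{5}$)
$\frac{\left(-1\right) k{\left(307,T{\left(-14,-3 \right)} \right)}}{z{\left(-49 \right)}} = \frac{\left(-1\right) \left(-137 + 307\right)}{1 + \frac{2}{5} \left(-49\right)} = \frac{\left(-1\right) 170}{1 - \frac{98}{5}} = - \frac{170}{- \frac{93}{5}} = \left(-170\right) \left(- \frac{5}{93}\right) = \frac{850}{93}$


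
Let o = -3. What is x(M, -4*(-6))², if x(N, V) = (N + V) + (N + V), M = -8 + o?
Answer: 676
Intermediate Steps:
M = -11 (M = -8 - 3 = -11)
x(N, V) = 2*N + 2*V
x(M, -4*(-6))² = (2*(-11) + 2*(-4*(-6)))² = (-22 + 2*24)² = (-22 + 48)² = 26² = 676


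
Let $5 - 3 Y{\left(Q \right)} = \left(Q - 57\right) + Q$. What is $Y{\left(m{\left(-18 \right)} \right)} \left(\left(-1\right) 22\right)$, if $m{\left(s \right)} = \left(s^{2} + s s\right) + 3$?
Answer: $\frac{27280}{3} \approx 9093.3$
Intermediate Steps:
$m{\left(s \right)} = 3 + 2 s^{2}$ ($m{\left(s \right)} = \left(s^{2} + s^{2}\right) + 3 = 2 s^{2} + 3 = 3 + 2 s^{2}$)
$Y{\left(Q \right)} = \frac{62}{3} - \frac{2 Q}{3}$ ($Y{\left(Q \right)} = \frac{5}{3} - \frac{\left(Q - 57\right) + Q}{3} = \frac{5}{3} - \frac{\left(-57 + Q\right) + Q}{3} = \frac{5}{3} - \frac{-57 + 2 Q}{3} = \frac{5}{3} - \left(-19 + \frac{2 Q}{3}\right) = \frac{62}{3} - \frac{2 Q}{3}$)
$Y{\left(m{\left(-18 \right)} \right)} \left(\left(-1\right) 22\right) = \left(\frac{62}{3} - \frac{2 \left(3 + 2 \left(-18\right)^{2}\right)}{3}\right) \left(\left(-1\right) 22\right) = \left(\frac{62}{3} - \frac{2 \left(3 + 2 \cdot 324\right)}{3}\right) \left(-22\right) = \left(\frac{62}{3} - \frac{2 \left(3 + 648\right)}{3}\right) \left(-22\right) = \left(\frac{62}{3} - 434\right) \left(-22\right) = \left(- \frac{1240}{3}\right) \left(-22\right) = \frac{27280}{3}$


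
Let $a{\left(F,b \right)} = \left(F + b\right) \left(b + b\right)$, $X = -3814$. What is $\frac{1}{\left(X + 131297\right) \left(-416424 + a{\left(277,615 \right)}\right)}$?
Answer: $\frac{1}{86782267488} \approx 1.1523 \cdot 10^{-11}$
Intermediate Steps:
$a{\left(F,b \right)} = 2 b \left(F + b\right)$ ($a{\left(F,b \right)} = \left(F + b\right) 2 b = 2 b \left(F + b\right)$)
$\frac{1}{\left(X + 131297\right) \left(-416424 + a{\left(277,615 \right)}\right)} = \frac{1}{\left(-3814 + 131297\right) \left(-416424 + 2 \cdot 615 \left(277 + 615\right)\right)} = \frac{1}{127483 \left(-416424 + 2 \cdot 615 \cdot 892\right)} = \frac{1}{127483 \left(-416424 + 1097160\right)} = \frac{1}{127483 \cdot 680736} = \frac{1}{86782267488}$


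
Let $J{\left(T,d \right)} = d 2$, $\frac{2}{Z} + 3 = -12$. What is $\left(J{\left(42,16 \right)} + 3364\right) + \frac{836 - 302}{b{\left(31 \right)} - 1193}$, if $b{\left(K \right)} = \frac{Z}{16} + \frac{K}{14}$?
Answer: $\frac{3396458172}{1000267} \approx 3395.6$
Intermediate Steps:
$Z = - \frac{2}{15}$ ($Z = \frac{2}{-3 - 12} = \frac{2}{-15} = 2 \left(- \frac{1}{15}\right) = - \frac{2}{15} \approx -0.13333$)
$b{\left(K \right)} = - \frac{1}{120} + \frac{K}{14}$ ($b{\left(K \right)} = - \frac{2}{15 \cdot 16} + \frac{K}{14} = \left(- \frac{2}{15}\right) \frac{1}{16} + K \frac{1}{14} = - \frac{1}{120} + \frac{K}{14}$)
$J{\left(T,d \right)} = 2 d$
$\left(J{\left(42,16 \right)} + 3364\right) + \frac{836 - 302}{b{\left(31 \right)} - 1193} = \left(2 \cdot 16 + 3364\right) + \frac{836 - 302}{\left(- \frac{1}{120} + \frac{1}{14} \cdot 31\right) - 1193} = \left(32 + 3364\right) + \frac{534}{\left(- \frac{1}{120} + \frac{31}{14}\right) - 1193} = 3396 + \frac{534}{\frac{1853}{840} - 1193} = 3396 + \frac{534}{- \frac{1000267}{840}} = 3396 + 534 \left(- \frac{840}{1000267}\right) = 3396 - \frac{448560}{1000267} = \frac{3396458172}{1000267}$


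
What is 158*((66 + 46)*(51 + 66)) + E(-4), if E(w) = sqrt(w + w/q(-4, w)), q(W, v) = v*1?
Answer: 2070432 + I*sqrt(3) ≈ 2.0704e+6 + 1.732*I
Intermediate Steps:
q(W, v) = v
E(w) = sqrt(1 + w) (E(w) = sqrt(w + w/w) = sqrt(w + 1) = sqrt(1 + w))
158*((66 + 46)*(51 + 66)) + E(-4) = 158*((66 + 46)*(51 + 66)) + sqrt(1 - 4) = 158*(112*117) + sqrt(-3) = 158*13104 + I*sqrt(3) = 2070432 + I*sqrt(3)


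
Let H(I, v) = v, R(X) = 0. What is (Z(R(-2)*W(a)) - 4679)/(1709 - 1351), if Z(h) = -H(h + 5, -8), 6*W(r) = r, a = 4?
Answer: -4671/358 ≈ -13.047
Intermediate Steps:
W(r) = r/6
Z(h) = 8 (Z(h) = -1*(-8) = 8)
(Z(R(-2)*W(a)) - 4679)/(1709 - 1351) = (8 - 4679)/(1709 - 1351) = -4671/358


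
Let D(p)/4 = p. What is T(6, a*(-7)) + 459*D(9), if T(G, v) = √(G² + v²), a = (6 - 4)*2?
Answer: 16524 + 2*√205 ≈ 16553.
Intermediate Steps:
D(p) = 4*p
a = 4 (a = 2*2 = 4)
T(6, a*(-7)) + 459*D(9) = √(6² + (4*(-7))²) + 459*(4*9) = √(36 + (-28)²) + 459*36 = √(36 + 784) + 16524 = √820 + 16524 = 2*√205 + 16524 = 16524 + 2*√205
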